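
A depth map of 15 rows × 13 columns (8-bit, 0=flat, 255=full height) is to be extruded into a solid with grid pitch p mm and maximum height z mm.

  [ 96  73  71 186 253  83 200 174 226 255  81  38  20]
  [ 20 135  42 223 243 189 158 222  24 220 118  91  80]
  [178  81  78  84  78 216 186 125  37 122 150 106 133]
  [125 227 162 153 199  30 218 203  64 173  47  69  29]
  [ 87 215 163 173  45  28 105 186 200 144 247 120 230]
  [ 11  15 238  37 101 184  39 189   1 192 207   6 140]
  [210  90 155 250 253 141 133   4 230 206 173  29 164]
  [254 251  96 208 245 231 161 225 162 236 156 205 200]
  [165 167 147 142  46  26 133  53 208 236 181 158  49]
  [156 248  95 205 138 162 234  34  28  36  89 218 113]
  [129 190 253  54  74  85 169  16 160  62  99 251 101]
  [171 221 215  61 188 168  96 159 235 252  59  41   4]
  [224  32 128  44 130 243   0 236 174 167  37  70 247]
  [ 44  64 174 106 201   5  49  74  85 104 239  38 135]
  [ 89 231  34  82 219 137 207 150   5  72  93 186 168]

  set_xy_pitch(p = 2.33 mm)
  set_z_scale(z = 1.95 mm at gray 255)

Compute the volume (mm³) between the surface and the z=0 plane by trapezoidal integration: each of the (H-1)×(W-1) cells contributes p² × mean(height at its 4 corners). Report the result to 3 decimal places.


953.218

height_mm = gray/255 × 1.95; cell vol = 2.33² × mean(4 corners)
unit = 2.33² × 1.95 / (4×255) = 0.0103788 mm³ per gray-sum
row 0: Σ corner-gray over 12 cells = 6826  → 70.8455
row 1: Σ corner-gray over 12 cells = 6267  → 65.0438
row 2: Σ corner-gray over 12 cells = 6081  → 63.1134
row 3: Σ corner-gray over 12 cells = 6813  → 70.7106
row 4: Σ corner-gray over 12 cells = 6138  → 63.7049
row 5: Σ corner-gray over 12 cells = 6271  → 65.0853
row 6: Σ corner-gray over 12 cells = 8508  → 88.3027
row 7: Σ corner-gray over 12 cells = 8014  → 83.1755
row 8: Σ corner-gray over 12 cells = 6451  → 66.9535
row 9: Σ corner-gray over 12 cells = 6299  → 65.3759
row 10: Σ corner-gray over 12 cells = 6621  → 68.7179
row 11: Σ corner-gray over 12 cells = 6558  → 68.0640
row 12: Σ corner-gray over 12 cells = 5450  → 56.5643
row 13: Σ corner-gray over 12 cells = 5546  → 57.5607
Σ rows: total corner-gray = 91843  → 953.2182 mm³


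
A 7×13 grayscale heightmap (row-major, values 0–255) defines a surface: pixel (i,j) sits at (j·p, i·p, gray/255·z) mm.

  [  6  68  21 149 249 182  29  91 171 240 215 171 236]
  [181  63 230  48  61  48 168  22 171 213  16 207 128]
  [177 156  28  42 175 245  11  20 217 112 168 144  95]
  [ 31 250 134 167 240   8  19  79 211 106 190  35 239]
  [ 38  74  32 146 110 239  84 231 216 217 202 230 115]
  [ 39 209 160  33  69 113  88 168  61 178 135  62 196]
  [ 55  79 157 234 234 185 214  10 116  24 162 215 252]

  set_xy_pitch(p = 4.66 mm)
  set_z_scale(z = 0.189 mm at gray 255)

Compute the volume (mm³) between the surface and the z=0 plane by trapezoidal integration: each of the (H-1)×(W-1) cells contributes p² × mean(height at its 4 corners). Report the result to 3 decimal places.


151.708

height_mm = gray/255 × 0.189; cell vol = 4.66² × mean(4 corners)
unit = 4.66² × 0.189 / (4×255) = 0.00402377 mm³ per gray-sum
row 0: Σ corner-gray over 12 cells = 6217  → 25.0158
row 1: Σ corner-gray over 12 cells = 5711  → 22.9798
row 2: Σ corner-gray over 12 cells = 6056  → 24.3680
row 3: Σ corner-gray over 12 cells = 6863  → 27.6152
row 4: Σ corner-gray over 12 cells = 6502  → 26.1626
row 5: Σ corner-gray over 12 cells = 6354  → 25.5671
Σ rows: total corner-gray = 37703  → 151.7083 mm³


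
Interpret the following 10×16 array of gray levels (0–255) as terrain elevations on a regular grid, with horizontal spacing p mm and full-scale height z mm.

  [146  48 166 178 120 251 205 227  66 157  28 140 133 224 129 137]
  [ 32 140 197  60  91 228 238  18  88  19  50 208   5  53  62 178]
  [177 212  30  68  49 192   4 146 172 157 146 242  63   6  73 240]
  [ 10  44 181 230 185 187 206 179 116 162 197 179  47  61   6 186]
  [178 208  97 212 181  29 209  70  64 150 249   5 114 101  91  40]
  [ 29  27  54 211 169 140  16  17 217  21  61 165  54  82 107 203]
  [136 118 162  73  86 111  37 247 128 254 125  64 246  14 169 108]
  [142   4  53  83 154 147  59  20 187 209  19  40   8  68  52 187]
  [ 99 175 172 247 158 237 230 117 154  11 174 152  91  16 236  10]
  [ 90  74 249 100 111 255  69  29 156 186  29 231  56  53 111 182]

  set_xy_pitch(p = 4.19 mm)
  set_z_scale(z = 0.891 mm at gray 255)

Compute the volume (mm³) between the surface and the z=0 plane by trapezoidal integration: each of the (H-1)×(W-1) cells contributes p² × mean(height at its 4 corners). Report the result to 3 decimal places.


height_mm = gray/255 × 0.891; cell vol = 4.19² × mean(4 corners)
unit = 4.19² × 0.891 / (4×255) = 0.0153358 mm³ per gray-sum
row 0: Σ corner-gray over 15 cells = 7551  → 115.8004
row 1: Σ corner-gray over 15 cells = 6661  → 102.1516
row 2: Σ corner-gray over 15 cells = 7693  → 117.9781
row 3: Σ corner-gray over 15 cells = 7934  → 121.6740
row 4: Σ corner-gray over 15 cells = 6692  → 102.6270
row 5: Σ corner-gray over 15 cells = 6826  → 104.6820
row 6: Σ corner-gray over 15 cells = 6447  → 98.8697
row 7: Σ corner-gray over 15 cells = 6984  → 107.1050
row 8: Σ corner-gray over 15 cells = 8139  → 124.8178
Σ rows: total corner-gray = 64927  → 995.7055 mm³

995.706


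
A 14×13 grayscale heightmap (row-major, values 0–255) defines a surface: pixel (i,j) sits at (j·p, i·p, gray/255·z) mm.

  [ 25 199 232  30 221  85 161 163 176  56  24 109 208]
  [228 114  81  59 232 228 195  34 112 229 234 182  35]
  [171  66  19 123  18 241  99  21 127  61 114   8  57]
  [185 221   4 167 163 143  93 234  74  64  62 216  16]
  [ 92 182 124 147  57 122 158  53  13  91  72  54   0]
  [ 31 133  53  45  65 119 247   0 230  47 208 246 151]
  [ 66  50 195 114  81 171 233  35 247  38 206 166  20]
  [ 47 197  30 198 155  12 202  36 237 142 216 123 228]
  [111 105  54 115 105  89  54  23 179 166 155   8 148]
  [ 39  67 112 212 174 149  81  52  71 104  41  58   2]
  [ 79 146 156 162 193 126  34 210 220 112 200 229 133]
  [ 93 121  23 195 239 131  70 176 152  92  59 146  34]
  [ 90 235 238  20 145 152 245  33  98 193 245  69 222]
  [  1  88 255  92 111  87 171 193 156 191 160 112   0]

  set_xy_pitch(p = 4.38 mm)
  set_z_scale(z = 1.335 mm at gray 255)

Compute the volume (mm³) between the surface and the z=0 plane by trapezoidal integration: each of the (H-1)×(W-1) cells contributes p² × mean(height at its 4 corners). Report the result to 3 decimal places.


1944.491

height_mm = gray/255 × 1.335; cell vol = 4.38² × mean(4 corners)
unit = 4.38² × 1.335 / (4×255) = 0.025109 mm³ per gray-sum
row 0: Σ corner-gray over 12 cells = 6808  → 170.9420
row 1: Σ corner-gray over 12 cells = 5685  → 142.7446
row 2: Σ corner-gray over 12 cells = 5105  → 128.1814
row 3: Σ corner-gray over 12 cells = 5321  → 133.6050
row 4: Σ corner-gray over 12 cells = 5206  → 130.7174
row 5: Σ corner-gray over 12 cells = 6126  → 153.8177
row 6: Σ corner-gray over 12 cells = 6529  → 163.9366
row 7: Σ corner-gray over 12 cells = 5736  → 144.0252
row 8: Σ corner-gray over 12 cells = 4648  → 116.7066
row 9: Σ corner-gray over 12 cells = 6071  → 152.4367
row 10: Σ corner-gray over 12 cells = 6723  → 168.8078
row 11: Σ corner-gray over 12 cells = 6593  → 165.5436
row 12: Σ corner-gray over 12 cells = 6891  → 173.0261
Σ rows: total corner-gray = 77442  → 1944.4907 mm³


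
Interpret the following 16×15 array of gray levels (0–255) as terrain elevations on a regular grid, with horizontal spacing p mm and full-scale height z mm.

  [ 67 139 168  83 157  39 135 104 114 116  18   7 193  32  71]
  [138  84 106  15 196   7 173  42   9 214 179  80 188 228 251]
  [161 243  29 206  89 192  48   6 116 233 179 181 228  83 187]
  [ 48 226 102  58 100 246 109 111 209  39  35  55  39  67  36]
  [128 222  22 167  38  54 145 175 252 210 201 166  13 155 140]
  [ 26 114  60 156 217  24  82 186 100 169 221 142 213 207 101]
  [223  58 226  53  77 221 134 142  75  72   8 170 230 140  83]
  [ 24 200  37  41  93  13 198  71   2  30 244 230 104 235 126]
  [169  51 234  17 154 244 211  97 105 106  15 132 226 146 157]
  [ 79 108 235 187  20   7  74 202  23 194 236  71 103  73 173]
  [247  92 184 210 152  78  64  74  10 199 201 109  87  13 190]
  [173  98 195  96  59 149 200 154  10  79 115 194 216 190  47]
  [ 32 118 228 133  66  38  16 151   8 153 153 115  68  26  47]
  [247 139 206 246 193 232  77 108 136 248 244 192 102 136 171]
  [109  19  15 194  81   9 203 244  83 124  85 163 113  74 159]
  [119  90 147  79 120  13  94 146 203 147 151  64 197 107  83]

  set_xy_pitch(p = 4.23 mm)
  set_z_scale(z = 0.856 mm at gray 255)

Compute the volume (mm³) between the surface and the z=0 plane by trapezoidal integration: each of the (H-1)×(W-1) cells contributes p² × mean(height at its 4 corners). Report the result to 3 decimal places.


1583.017

height_mm = gray/255 × 0.856; cell vol = 4.23² × mean(4 corners)
unit = 4.23² × 0.856 / (4×255) = 0.015016 mm³ per gray-sum
row 0: Σ corner-gray over 14 cells = 6179  → 92.7839
row 1: Σ corner-gray over 14 cells = 7445  → 111.7941
row 2: Σ corner-gray over 14 cells = 6890  → 103.4603
row 3: Σ corner-gray over 14 cells = 6784  → 101.8686
row 4: Σ corner-gray over 14 cells = 7817  → 117.3801
row 5: Σ corner-gray over 14 cells = 7427  → 111.5238
row 6: Σ corner-gray over 14 cells = 6664  → 100.0666
row 7: Σ corner-gray over 14 cells = 6948  → 104.3312
row 8: Σ corner-gray over 14 cells = 7120  → 106.9139
row 9: Σ corner-gray over 14 cells = 6701  → 100.6222
row 10: Σ corner-gray over 14 cells = 7113  → 106.8088
row 11: Σ corner-gray over 14 cells = 6355  → 95.4267
row 12: Σ corner-gray over 14 cells = 7561  → 113.5360
row 13: Σ corner-gray over 14 cells = 8018  → 120.3983
row 14: Σ corner-gray over 14 cells = 6400  → 96.1024
Σ rows: total corner-gray = 105422  → 1583.0170 mm³


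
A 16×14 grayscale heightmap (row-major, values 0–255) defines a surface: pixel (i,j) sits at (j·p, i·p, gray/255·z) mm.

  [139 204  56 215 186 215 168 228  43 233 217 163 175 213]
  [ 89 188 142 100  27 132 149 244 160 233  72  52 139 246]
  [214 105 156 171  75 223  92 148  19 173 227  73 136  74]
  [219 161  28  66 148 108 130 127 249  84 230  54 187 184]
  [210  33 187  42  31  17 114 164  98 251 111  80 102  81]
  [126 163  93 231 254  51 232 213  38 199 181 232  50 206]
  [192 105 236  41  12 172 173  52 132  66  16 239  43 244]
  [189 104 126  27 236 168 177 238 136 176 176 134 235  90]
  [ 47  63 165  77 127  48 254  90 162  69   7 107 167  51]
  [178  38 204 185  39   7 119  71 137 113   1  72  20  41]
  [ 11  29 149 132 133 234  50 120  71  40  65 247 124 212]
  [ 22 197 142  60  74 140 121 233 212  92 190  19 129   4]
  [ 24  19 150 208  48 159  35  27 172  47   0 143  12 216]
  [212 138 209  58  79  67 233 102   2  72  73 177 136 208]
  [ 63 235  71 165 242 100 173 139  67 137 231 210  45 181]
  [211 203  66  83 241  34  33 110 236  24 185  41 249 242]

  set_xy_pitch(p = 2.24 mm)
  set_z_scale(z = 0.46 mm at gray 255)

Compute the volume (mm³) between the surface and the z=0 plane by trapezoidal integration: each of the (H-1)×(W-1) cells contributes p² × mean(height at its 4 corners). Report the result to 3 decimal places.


223.055

height_mm = gray/255 × 0.46; cell vol = 2.24² × mean(4 corners)
unit = 2.24² × 0.46 / (4×255) = 0.00226284 mm³ per gray-sum
row 0: Σ corner-gray over 13 cells = 8169  → 18.4851
row 1: Σ corner-gray over 13 cells = 7095  → 16.0548
row 2: Σ corner-gray over 13 cells = 7031  → 15.9100
row 3: Σ corner-gray over 13 cells = 6298  → 14.2514
row 4: Σ corner-gray over 13 cells = 6957  → 15.7426
row 5: Σ corner-gray over 13 cells = 7216  → 16.3286
row 6: Σ corner-gray over 13 cells = 7155  → 16.1906
row 7: Σ corner-gray over 13 cells = 6915  → 15.6475
row 8: Σ corner-gray over 13 cells = 5001  → 11.3165
row 9: Σ corner-gray over 13 cells = 5242  → 11.8618
row 10: Σ corner-gray over 13 cells = 6255  → 14.1541
row 11: Σ corner-gray over 13 cells = 5524  → 12.4999
row 12: Σ corner-gray over 13 cells = 5392  → 12.2012
row 13: Σ corner-gray over 13 cells = 6986  → 15.8082
row 14: Σ corner-gray over 13 cells = 7337  → 16.6025
Σ rows: total corner-gray = 98573  → 223.0549 mm³


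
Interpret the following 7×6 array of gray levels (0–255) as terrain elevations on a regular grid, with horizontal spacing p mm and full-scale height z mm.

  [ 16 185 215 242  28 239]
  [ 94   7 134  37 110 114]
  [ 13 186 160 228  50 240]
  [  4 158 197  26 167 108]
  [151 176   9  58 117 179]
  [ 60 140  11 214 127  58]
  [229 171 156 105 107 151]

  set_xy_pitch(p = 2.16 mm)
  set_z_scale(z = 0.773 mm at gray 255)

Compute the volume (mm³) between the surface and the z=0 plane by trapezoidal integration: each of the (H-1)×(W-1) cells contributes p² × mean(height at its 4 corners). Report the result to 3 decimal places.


50.714

height_mm = gray/255 × 0.773; cell vol = 2.16² × mean(4 corners)
unit = 2.16² × 0.773 / (4×255) = 0.00353579 mm³ per gray-sum
row 0: Σ corner-gray over 5 cells = 2379  → 8.4117
row 1: Σ corner-gray over 5 cells = 2285  → 8.0793
row 2: Σ corner-gray over 5 cells = 2709  → 9.5785
row 3: Σ corner-gray over 5 cells = 2258  → 7.9838
row 4: Σ corner-gray over 5 cells = 2152  → 7.6090
row 5: Σ corner-gray over 5 cells = 2560  → 9.0516
Σ rows: total corner-gray = 14343  → 50.7139 mm³


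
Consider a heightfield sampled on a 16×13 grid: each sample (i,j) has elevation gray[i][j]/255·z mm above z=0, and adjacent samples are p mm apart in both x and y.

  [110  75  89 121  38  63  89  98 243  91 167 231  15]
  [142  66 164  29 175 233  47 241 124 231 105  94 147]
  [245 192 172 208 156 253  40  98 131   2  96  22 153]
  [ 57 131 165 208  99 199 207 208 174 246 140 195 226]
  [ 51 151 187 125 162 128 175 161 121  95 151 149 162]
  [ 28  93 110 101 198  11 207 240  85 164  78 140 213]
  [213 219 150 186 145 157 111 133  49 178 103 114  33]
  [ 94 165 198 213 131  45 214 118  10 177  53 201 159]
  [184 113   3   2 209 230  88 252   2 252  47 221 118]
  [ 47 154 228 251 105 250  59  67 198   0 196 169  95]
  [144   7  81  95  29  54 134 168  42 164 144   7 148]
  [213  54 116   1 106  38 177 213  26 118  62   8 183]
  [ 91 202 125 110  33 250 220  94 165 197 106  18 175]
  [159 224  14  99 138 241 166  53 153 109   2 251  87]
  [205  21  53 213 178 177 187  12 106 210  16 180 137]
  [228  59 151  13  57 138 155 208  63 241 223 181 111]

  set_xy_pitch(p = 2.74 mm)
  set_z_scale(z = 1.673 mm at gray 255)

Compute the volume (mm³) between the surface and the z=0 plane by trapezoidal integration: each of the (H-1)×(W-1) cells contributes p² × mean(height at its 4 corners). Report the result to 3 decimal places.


1166.548

height_mm = gray/255 × 1.673; cell vol = 2.74² × mean(4 corners)
unit = 2.74² × 1.673 / (4×255) = 0.0123139 mm³ per gray-sum
row 0: Σ corner-gray over 12 cells = 6042  → 74.4008
row 1: Σ corner-gray over 12 cells = 6445  → 79.3633
row 2: Σ corner-gray over 12 cells = 7365  → 90.6921
row 3: Σ corner-gray over 12 cells = 7650  → 94.2016
row 4: Σ corner-gray over 12 cells = 6518  → 80.2622
row 5: Σ corner-gray over 12 cells = 6431  → 79.1909
row 6: Σ corner-gray over 12 cells = 6639  → 81.7522
row 7: Σ corner-gray over 12 cells = 6443  → 79.3387
row 8: Σ corner-gray over 12 cells = 6636  → 81.7153
row 9: Σ corner-gray over 12 cells = 5638  → 69.4260
row 10: Σ corner-gray over 12 cells = 4376  → 53.8858
row 11: Σ corner-gray over 12 cells = 5540  → 68.2192
row 12: Σ corner-gray over 12 cells = 6452  → 79.4495
row 13: Σ corner-gray over 12 cells = 6194  → 76.2725
row 14: Σ corner-gray over 12 cells = 6365  → 78.3782
Σ rows: total corner-gray = 94734  → 1166.5484 mm³


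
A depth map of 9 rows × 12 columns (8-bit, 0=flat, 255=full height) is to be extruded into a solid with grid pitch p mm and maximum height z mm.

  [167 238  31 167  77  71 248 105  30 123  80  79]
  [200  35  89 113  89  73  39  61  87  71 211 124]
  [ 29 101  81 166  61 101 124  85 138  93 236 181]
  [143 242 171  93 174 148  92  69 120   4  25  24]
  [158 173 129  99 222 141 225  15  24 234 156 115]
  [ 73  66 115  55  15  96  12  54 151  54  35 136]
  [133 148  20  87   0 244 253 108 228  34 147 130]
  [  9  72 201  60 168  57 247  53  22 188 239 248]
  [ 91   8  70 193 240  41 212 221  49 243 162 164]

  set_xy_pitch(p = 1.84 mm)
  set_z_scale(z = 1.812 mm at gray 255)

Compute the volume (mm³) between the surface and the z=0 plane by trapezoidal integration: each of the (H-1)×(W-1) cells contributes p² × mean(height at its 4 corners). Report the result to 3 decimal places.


height_mm = gray/255 × 1.812; cell vol = 1.84² × mean(4 corners)
unit = 1.84² × 1.812 / (4×255) = 0.00601442 mm³ per gray-sum
row 0: Σ corner-gray over 11 cells = 4646  → 27.9430
row 1: Σ corner-gray over 11 cells = 4642  → 27.9189
row 2: Σ corner-gray over 11 cells = 5025  → 30.2225
row 3: Σ corner-gray over 11 cells = 5552  → 33.3921
row 4: Σ corner-gray over 11 cells = 4624  → 27.8107
row 5: Σ corner-gray over 11 cells = 4316  → 25.9582
row 6: Σ corner-gray over 11 cells = 5672  → 34.1138
row 7: Σ corner-gray over 11 cells = 6004  → 36.1106
Σ rows: total corner-gray = 40481  → 243.4697 mm³

243.470


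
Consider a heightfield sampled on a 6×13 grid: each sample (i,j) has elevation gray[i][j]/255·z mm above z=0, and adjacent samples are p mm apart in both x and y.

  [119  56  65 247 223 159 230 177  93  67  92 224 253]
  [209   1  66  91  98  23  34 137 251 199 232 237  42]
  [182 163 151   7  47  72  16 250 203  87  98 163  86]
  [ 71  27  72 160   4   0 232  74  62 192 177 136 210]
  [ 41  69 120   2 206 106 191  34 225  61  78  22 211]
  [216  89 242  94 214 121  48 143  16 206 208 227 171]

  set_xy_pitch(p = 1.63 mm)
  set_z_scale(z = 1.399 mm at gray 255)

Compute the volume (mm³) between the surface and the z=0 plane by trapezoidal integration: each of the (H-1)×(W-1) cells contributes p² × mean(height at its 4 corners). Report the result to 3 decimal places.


105.129

height_mm = gray/255 × 1.399; cell vol = 1.63² × mean(4 corners)
unit = 1.63² × 1.399 / (4×255) = 0.00364412 mm³ per gray-sum
row 0: Σ corner-gray over 12 cells = 6627  → 24.1496
row 1: Σ corner-gray over 12 cells = 5771  → 21.0302
row 2: Σ corner-gray over 12 cells = 5335  → 19.4414
row 3: Σ corner-gray over 12 cells = 5033  → 18.3409
row 4: Σ corner-gray over 12 cells = 6083  → 22.1672
Σ rows: total corner-gray = 28849  → 105.1292 mm³


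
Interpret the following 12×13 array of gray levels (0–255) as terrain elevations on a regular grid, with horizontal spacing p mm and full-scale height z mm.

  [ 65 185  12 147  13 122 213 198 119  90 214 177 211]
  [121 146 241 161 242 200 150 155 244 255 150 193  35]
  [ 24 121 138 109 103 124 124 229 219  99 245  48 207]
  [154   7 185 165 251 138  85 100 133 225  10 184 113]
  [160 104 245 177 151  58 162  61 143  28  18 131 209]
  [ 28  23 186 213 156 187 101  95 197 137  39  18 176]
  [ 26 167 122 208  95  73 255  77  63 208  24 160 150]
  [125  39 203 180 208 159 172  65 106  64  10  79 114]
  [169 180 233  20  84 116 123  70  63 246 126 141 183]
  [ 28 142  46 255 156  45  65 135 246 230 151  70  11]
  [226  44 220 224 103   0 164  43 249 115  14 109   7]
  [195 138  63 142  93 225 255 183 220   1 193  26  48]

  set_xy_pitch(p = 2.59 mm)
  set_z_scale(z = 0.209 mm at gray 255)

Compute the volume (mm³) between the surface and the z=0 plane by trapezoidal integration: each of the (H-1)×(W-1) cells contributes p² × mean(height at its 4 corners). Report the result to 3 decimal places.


96.497

height_mm = gray/255 × 0.209; cell vol = 2.59² × mean(4 corners)
unit = 2.59² × 0.209 / (4×255) = 0.0013745 mm³ per gray-sum
row 0: Σ corner-gray over 12 cells = 7686  → 10.5644
row 1: Σ corner-gray over 12 cells = 7779  → 10.6923
row 2: Σ corner-gray over 12 cells = 6582  → 9.0470
row 3: Σ corner-gray over 12 cells = 6158  → 8.4642
row 4: Σ corner-gray over 12 cells = 5833  → 8.0175
row 5: Σ corner-gray over 12 cells = 5988  → 8.2305
row 6: Σ corner-gray over 12 cells = 5889  → 8.0944
row 7: Σ corner-gray over 12 cells = 5965  → 8.1989
row 8: Σ corner-gray over 12 cells = 6277  → 8.6278
row 9: Σ corner-gray over 12 cells = 5924  → 8.1426
row 10: Σ corner-gray over 12 cells = 6124  → 8.4175
Σ rows: total corner-gray = 70205  → 96.4970 mm³


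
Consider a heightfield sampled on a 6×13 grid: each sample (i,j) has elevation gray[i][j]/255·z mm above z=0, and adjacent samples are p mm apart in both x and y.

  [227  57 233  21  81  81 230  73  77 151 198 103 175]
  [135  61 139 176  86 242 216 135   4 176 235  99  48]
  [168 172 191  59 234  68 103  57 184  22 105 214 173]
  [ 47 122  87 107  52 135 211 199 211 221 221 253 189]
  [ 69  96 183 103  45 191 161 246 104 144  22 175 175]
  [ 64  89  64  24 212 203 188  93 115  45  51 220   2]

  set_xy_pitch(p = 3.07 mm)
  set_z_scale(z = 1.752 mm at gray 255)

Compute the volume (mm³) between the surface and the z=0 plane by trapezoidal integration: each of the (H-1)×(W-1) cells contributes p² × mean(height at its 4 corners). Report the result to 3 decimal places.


530.373

height_mm = gray/255 × 1.752; cell vol = 3.07² × mean(4 corners)
unit = 3.07² × 1.752 / (4×255) = 0.0161887 mm³ per gray-sum
row 0: Σ corner-gray over 12 cells = 6333  → 102.5227
row 1: Σ corner-gray over 12 cells = 6480  → 104.9025
row 2: Σ corner-gray over 12 cells = 7033  → 113.8548
row 3: Σ corner-gray over 12 cells = 7058  → 114.2595
row 4: Σ corner-gray over 12 cells = 5858  → 94.8331
Σ rows: total corner-gray = 32762  → 530.3726 mm³


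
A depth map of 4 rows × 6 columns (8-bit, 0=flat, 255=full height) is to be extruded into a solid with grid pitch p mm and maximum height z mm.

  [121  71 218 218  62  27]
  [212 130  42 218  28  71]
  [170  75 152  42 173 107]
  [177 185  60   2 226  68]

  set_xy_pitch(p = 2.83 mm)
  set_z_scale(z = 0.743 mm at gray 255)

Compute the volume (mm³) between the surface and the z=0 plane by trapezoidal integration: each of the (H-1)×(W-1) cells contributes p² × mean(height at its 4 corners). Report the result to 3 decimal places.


41.053

height_mm = gray/255 × 0.743; cell vol = 2.83² × mean(4 corners)
unit = 2.83² × 0.743 / (4×255) = 0.00583393 mm³ per gray-sum
row 0: Σ corner-gray over 5 cells = 2405  → 14.0306
row 1: Σ corner-gray over 5 cells = 2280  → 13.3014
row 2: Σ corner-gray over 5 cells = 2352  → 13.7214
Σ rows: total corner-gray = 7037  → 41.0534 mm³


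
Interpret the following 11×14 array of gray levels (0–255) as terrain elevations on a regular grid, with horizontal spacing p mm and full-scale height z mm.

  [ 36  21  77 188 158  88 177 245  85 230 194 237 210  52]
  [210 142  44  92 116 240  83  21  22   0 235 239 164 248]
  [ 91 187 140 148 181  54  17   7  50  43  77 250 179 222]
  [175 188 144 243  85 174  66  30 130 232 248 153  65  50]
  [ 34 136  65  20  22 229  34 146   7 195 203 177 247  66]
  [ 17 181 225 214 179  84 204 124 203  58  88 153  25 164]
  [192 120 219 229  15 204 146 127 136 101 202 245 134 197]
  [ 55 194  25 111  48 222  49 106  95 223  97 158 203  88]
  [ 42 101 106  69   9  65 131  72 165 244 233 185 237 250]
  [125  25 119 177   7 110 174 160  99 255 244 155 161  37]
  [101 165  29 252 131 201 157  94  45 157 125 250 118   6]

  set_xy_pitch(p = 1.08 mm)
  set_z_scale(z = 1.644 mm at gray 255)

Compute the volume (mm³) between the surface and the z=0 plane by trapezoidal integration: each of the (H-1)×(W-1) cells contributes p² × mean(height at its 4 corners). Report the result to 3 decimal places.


130.975

height_mm = gray/255 × 1.644; cell vol = 1.08² × mean(4 corners)
unit = 1.08² × 1.644 / (4×255) = 0.00187996 mm³ per gray-sum
row 0: Σ corner-gray over 13 cells = 7162  → 13.4643
row 1: Σ corner-gray over 13 cells = 6233  → 11.7178
row 2: Σ corner-gray over 13 cells = 6720  → 12.6333
row 3: Σ corner-gray over 13 cells = 6803  → 12.7894
row 4: Σ corner-gray over 13 cells = 6719  → 12.6315
row 5: Σ corner-gray over 13 cells = 7802  → 14.6675
row 6: Σ corner-gray over 13 cells = 7350  → 13.8177
row 7: Σ corner-gray over 13 cells = 6731  → 12.6540
row 8: Σ corner-gray over 13 cells = 7060  → 13.2725
row 9: Σ corner-gray over 13 cells = 7089  → 13.3271
Σ rows: total corner-gray = 69669  → 130.9751 mm³


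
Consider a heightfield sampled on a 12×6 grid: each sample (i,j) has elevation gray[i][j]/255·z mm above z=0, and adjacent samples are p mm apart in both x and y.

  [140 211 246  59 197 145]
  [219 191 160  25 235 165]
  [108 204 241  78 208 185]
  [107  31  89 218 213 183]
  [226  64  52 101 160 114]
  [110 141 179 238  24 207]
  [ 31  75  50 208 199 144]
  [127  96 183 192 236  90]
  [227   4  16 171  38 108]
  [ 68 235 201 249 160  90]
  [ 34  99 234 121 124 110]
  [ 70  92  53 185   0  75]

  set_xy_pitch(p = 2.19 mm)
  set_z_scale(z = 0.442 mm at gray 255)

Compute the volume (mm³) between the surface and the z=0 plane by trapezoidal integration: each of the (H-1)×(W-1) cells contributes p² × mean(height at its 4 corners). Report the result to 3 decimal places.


63.999

height_mm = gray/255 × 0.442; cell vol = 2.19² × mean(4 corners)
unit = 2.19² × 0.442 / (4×255) = 0.00207831 mm³ per gray-sum
row 0: Σ corner-gray over 5 cells = 3317  → 6.8938
row 1: Σ corner-gray over 5 cells = 3361  → 6.9852
row 2: Σ corner-gray over 5 cells = 3147  → 6.5404
row 3: Σ corner-gray over 5 cells = 2486  → 5.1667
row 4: Σ corner-gray over 5 cells = 2575  → 5.3516
row 5: Σ corner-gray over 5 cells = 2720  → 5.6530
row 6: Σ corner-gray over 5 cells = 2870  → 5.9647
row 7: Σ corner-gray over 5 cells = 2424  → 5.0378
row 8: Σ corner-gray over 5 cells = 2641  → 5.4888
row 9: Σ corner-gray over 5 cells = 3148  → 6.5425
row 10: Σ corner-gray over 5 cells = 2105  → 4.3748
Σ rows: total corner-gray = 30794  → 63.9995 mm³


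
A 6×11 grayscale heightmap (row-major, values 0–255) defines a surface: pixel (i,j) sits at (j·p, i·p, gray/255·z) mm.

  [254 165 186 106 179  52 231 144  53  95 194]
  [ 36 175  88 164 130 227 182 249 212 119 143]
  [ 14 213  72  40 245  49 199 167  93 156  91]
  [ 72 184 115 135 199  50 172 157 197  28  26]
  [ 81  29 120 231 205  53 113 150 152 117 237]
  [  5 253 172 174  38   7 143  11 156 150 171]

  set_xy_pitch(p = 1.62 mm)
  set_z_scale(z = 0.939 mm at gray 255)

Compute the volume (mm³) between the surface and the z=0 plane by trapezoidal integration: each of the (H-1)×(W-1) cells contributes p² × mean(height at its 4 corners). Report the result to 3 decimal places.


height_mm = gray/255 × 0.939; cell vol = 1.62² × mean(4 corners)
unit = 1.62² × 0.939 / (4×255) = 0.00241599 mm³ per gray-sum
row 0: Σ corner-gray over 10 cells = 6141  → 14.8366
row 1: Σ corner-gray over 10 cells = 5844  → 14.1191
row 2: Σ corner-gray over 10 cells = 5145  → 12.4303
row 3: Σ corner-gray over 10 cells = 5230  → 12.6356
row 4: Σ corner-gray over 10 cells = 5042  → 12.1814
Σ rows: total corner-gray = 27402  → 66.2030 mm³

66.203


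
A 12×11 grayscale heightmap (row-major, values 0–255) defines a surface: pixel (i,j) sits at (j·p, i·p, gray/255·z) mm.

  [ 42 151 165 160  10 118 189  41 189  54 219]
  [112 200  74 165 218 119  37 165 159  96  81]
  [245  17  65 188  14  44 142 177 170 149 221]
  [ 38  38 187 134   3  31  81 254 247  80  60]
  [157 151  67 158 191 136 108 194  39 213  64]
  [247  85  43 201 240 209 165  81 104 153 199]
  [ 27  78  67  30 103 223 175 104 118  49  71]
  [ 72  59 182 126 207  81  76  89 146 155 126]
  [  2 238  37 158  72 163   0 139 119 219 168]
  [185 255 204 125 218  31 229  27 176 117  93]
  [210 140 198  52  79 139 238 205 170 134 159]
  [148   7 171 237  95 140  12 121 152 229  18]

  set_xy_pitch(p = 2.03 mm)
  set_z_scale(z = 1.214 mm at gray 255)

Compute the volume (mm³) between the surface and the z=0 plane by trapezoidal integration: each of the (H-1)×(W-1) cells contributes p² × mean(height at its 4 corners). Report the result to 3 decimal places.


height_mm = gray/255 × 1.214; cell vol = 2.03² × mean(4 corners)
unit = 2.03² × 1.214 / (4×255) = 0.00490468 mm³ per gray-sum
row 0: Σ corner-gray over 10 cells = 5074  → 24.8863
row 1: Σ corner-gray over 10 cells = 5057  → 24.8030
row 2: Σ corner-gray over 10 cells = 4606  → 22.5910
row 3: Σ corner-gray over 10 cells = 4943  → 24.2438
row 4: Σ corner-gray over 10 cells = 5743  → 28.1676
row 5: Σ corner-gray over 10 cells = 5000  → 24.5234
row 6: Σ corner-gray over 10 cells = 4432  → 21.7375
row 7: Σ corner-gray over 10 cells = 4900  → 24.0329
row 8: Σ corner-gray over 10 cells = 5502  → 26.9855
row 9: Σ corner-gray over 10 cells = 6121  → 30.0215
row 10: Σ corner-gray over 10 cells = 5573  → 27.3338
Σ rows: total corner-gray = 56951  → 279.3264 mm³

279.326


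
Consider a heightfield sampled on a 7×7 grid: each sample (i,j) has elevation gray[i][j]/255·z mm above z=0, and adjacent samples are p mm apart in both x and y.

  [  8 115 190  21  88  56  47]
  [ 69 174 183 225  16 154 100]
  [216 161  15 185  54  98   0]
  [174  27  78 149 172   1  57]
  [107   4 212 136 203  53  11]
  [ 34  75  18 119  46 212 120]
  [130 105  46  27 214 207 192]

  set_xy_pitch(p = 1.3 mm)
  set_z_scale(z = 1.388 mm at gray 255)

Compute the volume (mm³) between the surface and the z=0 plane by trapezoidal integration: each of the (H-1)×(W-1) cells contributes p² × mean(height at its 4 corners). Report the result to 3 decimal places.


height_mm = gray/255 × 1.388; cell vol = 1.3² × mean(4 corners)
unit = 1.3² × 1.388 / (4×255) = 0.00229973 mm³ per gray-sum
row 0: Σ corner-gray over 6 cells = 2668  → 6.1357
row 1: Σ corner-gray over 6 cells = 2915  → 6.7037
row 2: Σ corner-gray over 6 cells = 2327  → 5.3515
row 3: Σ corner-gray over 6 cells = 2419  → 5.5630
row 4: Σ corner-gray over 6 cells = 2428  → 5.5837
row 5: Σ corner-gray over 6 cells = 2614  → 6.0115
Σ rows: total corner-gray = 15371  → 35.3491 mm³

35.349


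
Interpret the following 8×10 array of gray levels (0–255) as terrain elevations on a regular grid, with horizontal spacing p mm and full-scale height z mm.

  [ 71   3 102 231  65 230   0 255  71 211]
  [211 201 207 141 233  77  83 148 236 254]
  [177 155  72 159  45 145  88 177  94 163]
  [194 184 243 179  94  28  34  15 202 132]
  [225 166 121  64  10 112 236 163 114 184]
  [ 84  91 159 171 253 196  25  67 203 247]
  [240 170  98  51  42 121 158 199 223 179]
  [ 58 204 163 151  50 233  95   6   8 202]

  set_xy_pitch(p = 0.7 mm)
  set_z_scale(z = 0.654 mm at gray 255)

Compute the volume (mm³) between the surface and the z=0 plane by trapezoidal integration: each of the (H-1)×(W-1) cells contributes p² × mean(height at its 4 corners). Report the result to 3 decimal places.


height_mm = gray/255 × 0.654; cell vol = 0.7² × mean(4 corners)
unit = 0.7² × 0.654 / (4×255) = 0.000314176 mm³ per gray-sum
row 0: Σ corner-gray over 9 cells = 5313  → 1.6692
row 1: Σ corner-gray over 9 cells = 5327  → 1.6736
row 2: Σ corner-gray over 9 cells = 4494  → 1.4119
row 3: Σ corner-gray over 9 cells = 4665  → 1.4656
row 4: Σ corner-gray over 9 cells = 5042  → 1.5841
row 5: Σ corner-gray over 9 cells = 5204  → 1.6350
row 6: Σ corner-gray over 9 cells = 4623  → 1.4524
Σ rows: total corner-gray = 34668  → 10.8919 mm³

10.892


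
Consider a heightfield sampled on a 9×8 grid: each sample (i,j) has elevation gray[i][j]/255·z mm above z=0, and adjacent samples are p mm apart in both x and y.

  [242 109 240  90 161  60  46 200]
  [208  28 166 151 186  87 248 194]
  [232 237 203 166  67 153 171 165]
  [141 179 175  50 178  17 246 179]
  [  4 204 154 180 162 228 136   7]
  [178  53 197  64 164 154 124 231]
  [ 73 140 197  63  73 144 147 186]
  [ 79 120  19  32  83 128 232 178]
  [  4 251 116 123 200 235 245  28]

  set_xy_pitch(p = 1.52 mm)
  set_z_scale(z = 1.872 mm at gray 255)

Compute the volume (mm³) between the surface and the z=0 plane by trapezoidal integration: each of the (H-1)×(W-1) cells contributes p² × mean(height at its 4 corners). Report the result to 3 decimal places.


135.519

height_mm = gray/255 × 1.872; cell vol = 1.52² × mean(4 corners)
unit = 1.52² × 1.872 / (4×255) = 0.00424026 mm³ per gray-sum
row 0: Σ corner-gray over 7 cells = 3988  → 16.9102
row 1: Σ corner-gray over 7 cells = 4525  → 19.1872
row 2: Σ corner-gray over 7 cells = 4401  → 18.6614
row 3: Σ corner-gray over 7 cells = 4149  → 17.5929
row 4: Σ corner-gray over 7 cells = 4060  → 17.2155
row 5: Σ corner-gray over 7 cells = 3708  → 15.7229
row 6: Σ corner-gray over 7 cells = 3272  → 13.8741
row 7: Σ corner-gray over 7 cells = 3857  → 16.3547
Σ rows: total corner-gray = 31960  → 135.5188 mm³


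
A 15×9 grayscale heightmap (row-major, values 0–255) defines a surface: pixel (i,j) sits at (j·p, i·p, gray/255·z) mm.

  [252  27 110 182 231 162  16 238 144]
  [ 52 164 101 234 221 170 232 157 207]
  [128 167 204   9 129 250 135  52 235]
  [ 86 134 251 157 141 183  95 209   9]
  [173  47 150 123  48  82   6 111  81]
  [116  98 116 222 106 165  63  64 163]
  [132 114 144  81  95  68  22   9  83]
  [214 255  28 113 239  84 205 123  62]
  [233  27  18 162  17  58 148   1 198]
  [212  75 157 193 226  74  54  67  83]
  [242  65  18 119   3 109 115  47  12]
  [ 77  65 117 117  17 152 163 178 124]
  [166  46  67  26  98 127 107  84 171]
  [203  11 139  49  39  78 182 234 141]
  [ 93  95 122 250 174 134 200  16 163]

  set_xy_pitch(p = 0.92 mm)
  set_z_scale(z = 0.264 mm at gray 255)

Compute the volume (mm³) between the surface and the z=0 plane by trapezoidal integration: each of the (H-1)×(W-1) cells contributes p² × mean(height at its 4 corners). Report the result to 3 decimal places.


height_mm = gray/255 × 0.264; cell vol = 0.92² × mean(4 corners)
unit = 0.92² × 0.264 / (4×255) = 0.000219068 mm³ per gray-sum
row 0: Σ corner-gray over 8 cells = 5145  → 1.1271
row 1: Σ corner-gray over 8 cells = 5072  → 1.1111
row 2: Σ corner-gray over 8 cells = 4690  → 1.0274
row 3: Σ corner-gray over 8 cells = 3823  → 0.8375
row 4: Σ corner-gray over 8 cells = 3335  → 0.7306
row 5: Σ corner-gray over 8 cells = 3228  → 0.7072
row 6: Σ corner-gray over 8 cells = 3651  → 0.7998
row 7: Σ corner-gray over 8 cells = 3663  → 0.8024
row 8: Σ corner-gray over 8 cells = 3280  → 0.7185
row 9: Σ corner-gray over 8 cells = 3193  → 0.6995
row 10: Σ corner-gray over 8 cells = 3025  → 0.6627
row 11: Σ corner-gray over 8 cells = 3266  → 0.7155
row 12: Σ corner-gray over 8 cells = 3255  → 0.7131
row 13: Σ corner-gray over 8 cells = 4046  → 0.8864
Σ rows: total corner-gray = 52672  → 11.5388 mm³

11.539


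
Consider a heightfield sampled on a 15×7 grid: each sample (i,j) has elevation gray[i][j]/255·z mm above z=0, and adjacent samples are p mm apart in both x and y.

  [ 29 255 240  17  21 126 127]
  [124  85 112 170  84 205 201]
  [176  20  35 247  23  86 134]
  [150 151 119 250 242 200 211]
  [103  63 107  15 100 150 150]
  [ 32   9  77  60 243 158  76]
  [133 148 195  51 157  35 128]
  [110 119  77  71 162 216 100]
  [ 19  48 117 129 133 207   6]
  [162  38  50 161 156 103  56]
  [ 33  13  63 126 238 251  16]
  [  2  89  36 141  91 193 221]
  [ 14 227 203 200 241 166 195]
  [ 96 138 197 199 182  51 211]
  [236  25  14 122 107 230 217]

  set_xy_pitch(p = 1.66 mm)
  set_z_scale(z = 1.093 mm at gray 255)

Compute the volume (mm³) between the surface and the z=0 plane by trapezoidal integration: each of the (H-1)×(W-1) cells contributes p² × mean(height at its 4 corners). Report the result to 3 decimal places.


height_mm = gray/255 × 1.093; cell vol = 1.66² × mean(4 corners)
unit = 1.66² × 1.093 / (4×255) = 0.00295281 mm³ per gray-sum
row 0: Σ corner-gray over 6 cells = 3111  → 9.1862
row 1: Σ corner-gray over 6 cells = 2769  → 8.1763
row 2: Σ corner-gray over 6 cells = 3417  → 10.0898
row 3: Σ corner-gray over 6 cells = 3408  → 10.0632
row 4: Σ corner-gray over 6 cells = 2325  → 6.8653
row 5: Σ corner-gray over 6 cells = 2635  → 7.7807
row 6: Σ corner-gray over 6 cells = 2933  → 8.6606
row 7: Σ corner-gray over 6 cells = 2793  → 8.2472
row 8: Σ corner-gray over 6 cells = 2527  → 7.4618
row 9: Σ corner-gray over 6 cells = 2665  → 7.8693
row 10: Σ corner-gray over 6 cells = 2754  → 8.1321
row 11: Σ corner-gray over 6 cells = 3606  → 10.6478
row 12: Σ corner-gray over 6 cells = 4124  → 12.1774
row 13: Σ corner-gray over 6 cells = 3290  → 9.7148
Σ rows: total corner-gray = 42357  → 125.0724 mm³

125.072


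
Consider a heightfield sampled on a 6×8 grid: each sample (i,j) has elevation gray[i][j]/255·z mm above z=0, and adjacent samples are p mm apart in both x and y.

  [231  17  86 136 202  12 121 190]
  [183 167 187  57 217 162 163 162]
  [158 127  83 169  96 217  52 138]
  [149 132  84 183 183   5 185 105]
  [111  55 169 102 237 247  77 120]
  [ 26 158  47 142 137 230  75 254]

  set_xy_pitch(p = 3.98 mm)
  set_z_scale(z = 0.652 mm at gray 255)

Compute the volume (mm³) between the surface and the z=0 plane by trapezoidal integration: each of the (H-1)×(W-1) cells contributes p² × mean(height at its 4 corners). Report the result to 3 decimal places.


height_mm = gray/255 × 0.652; cell vol = 3.98² × mean(4 corners)
unit = 3.98² × 0.652 / (4×255) = 0.0101254 mm³ per gray-sum
row 0: Σ corner-gray over 7 cells = 3820  → 38.6792
row 1: Σ corner-gray over 7 cells = 4035  → 40.8561
row 2: Σ corner-gray over 7 cells = 3582  → 36.2693
row 3: Σ corner-gray over 7 cells = 3803  → 38.5070
row 4: Σ corner-gray over 7 cells = 3863  → 39.1145
Σ rows: total corner-gray = 19103  → 193.4261 mm³

193.426


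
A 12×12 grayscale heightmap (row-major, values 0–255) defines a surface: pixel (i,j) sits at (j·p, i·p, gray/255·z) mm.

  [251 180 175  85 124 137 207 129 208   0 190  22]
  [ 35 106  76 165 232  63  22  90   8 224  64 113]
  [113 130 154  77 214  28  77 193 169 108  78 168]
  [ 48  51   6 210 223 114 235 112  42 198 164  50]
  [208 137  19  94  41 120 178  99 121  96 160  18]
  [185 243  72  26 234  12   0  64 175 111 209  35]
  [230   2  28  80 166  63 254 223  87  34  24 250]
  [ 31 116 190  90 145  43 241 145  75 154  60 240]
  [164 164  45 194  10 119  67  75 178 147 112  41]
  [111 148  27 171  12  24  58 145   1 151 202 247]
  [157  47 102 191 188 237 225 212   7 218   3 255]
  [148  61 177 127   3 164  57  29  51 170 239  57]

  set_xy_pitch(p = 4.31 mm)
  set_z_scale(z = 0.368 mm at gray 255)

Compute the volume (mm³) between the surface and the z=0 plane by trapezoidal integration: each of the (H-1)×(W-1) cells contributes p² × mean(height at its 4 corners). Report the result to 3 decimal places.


height_mm = gray/255 × 0.368; cell vol = 4.31² × mean(4 corners)
unit = 4.31² × 0.368 / (4×255) = 0.00670197 mm³ per gray-sum
row 0: Σ corner-gray over 11 cells = 5391  → 36.1303
row 1: Σ corner-gray over 11 cells = 4985  → 33.4093
row 2: Σ corner-gray over 11 cells = 5545  → 37.1624
row 3: Σ corner-gray over 11 cells = 5164  → 34.6089
row 4: Σ corner-gray over 11 cells = 4868  → 32.6252
row 5: Σ corner-gray over 11 cells = 4914  → 32.9335
row 6: Σ corner-gray over 11 cells = 5191  → 34.7899
row 7: Σ corner-gray over 11 cells = 5216  → 34.9575
row 8: Σ corner-gray over 11 cells = 4663  → 31.2513
row 9: Σ corner-gray over 11 cells = 5508  → 36.9144
row 10: Σ corner-gray over 11 cells = 5633  → 37.7522
Σ rows: total corner-gray = 57078  → 382.5348 mm³

382.535


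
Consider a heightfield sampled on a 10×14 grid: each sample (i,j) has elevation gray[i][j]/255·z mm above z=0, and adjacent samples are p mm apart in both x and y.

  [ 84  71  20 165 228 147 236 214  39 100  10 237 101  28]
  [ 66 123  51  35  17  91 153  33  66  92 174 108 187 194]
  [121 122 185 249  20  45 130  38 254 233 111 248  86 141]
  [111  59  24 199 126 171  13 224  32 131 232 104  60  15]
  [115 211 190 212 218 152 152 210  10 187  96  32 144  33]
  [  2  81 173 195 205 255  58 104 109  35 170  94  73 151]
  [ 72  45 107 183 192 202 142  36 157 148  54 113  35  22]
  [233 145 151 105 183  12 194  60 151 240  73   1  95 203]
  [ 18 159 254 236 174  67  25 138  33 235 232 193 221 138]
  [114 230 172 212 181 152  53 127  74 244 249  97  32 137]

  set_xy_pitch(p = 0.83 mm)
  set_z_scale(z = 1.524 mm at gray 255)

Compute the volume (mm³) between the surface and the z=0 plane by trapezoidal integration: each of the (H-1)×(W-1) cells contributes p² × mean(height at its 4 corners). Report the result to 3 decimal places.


height_mm = gray/255 × 1.524; cell vol = 0.83² × mean(4 corners)
unit = 0.83² × 1.524 / (4×255) = 0.0010293 mm³ per gray-sum
row 0: Σ corner-gray over 13 cells = 5768  → 5.9370
row 1: Σ corner-gray over 13 cells = 6224  → 6.4063
row 2: Σ corner-gray over 13 cells = 6580  → 6.7728
row 3: Σ corner-gray over 13 cells = 6652  → 6.8469
row 4: Σ corner-gray over 13 cells = 7033  → 7.2391
row 5: Σ corner-gray over 13 cells = 6179  → 6.3600
row 6: Σ corner-gray over 13 cells = 6178  → 6.3590
row 7: Σ corner-gray over 13 cells = 7346  → 7.5612
row 8: Σ corner-gray over 13 cells = 7987  → 8.2210
Σ rows: total corner-gray = 59947  → 61.7033 mm³

61.703
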